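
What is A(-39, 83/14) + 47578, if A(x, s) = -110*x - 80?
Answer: 51788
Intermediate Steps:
A(x, s) = -80 - 110*x
A(-39, 83/14) + 47578 = (-80 - 110*(-39)) + 47578 = (-80 + 4290) + 47578 = 4210 + 47578 = 51788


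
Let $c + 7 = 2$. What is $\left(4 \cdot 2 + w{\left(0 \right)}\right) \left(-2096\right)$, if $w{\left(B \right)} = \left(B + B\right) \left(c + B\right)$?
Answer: $-16768$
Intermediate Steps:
$c = -5$ ($c = -7 + 2 = -5$)
$w{\left(B \right)} = 2 B \left(-5 + B\right)$ ($w{\left(B \right)} = \left(B + B\right) \left(-5 + B\right) = 2 B \left(-5 + B\right)$)
$\left(4 \cdot 2 + w{\left(0 \right)}\right) \left(-2096\right) = \left(4 \cdot 2 + 2 \cdot 0 \left(-5 + 0\right)\right) \left(-2096\right) = \left(8 + 2 \cdot 0 \left(-5\right)\right) \left(-2096\right) = \left(8 + 0\right) \left(-2096\right) = 8 \left(-2096\right) = -16768$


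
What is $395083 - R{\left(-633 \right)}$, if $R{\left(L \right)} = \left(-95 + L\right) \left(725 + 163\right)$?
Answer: $1041547$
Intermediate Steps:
$R{\left(L \right)} = -84360 + 888 L$ ($R{\left(L \right)} = \left(-95 + L\right) 888 = -84360 + 888 L$)
$395083 - R{\left(-633 \right)} = 395083 - \left(-84360 + 888 \left(-633\right)\right) = 395083 - \left(-84360 - 562104\right) = 395083 - -646464 = 395083 + 646464 = 1041547$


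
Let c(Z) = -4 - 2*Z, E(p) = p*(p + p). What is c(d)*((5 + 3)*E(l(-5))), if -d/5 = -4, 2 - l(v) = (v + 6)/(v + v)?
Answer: -77616/25 ≈ -3104.6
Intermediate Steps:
l(v) = 2 - (6 + v)/(2*v) (l(v) = 2 - (v + 6)/(v + v) = 2 - (6 + v)/(2*v))
d = 20 (d = -5*(-4) = 20)
E(p) = 2*p² (E(p) = p*(2*p) = 2*p²)
c(d)*((5 + 3)*E(l(-5))) = (-4 - 2*20)*((5 + 3)*(2*(3/2 - 3/(-5))²)) = (-4 - 40)*(8*(2*(3/2 - 3*(-⅕))²)) = -352*2*(3/2 + ⅗)² = -352*2*(21/10)² = -352*2*(441/100) = -352*441/50 = -44*1764/25 = -77616/25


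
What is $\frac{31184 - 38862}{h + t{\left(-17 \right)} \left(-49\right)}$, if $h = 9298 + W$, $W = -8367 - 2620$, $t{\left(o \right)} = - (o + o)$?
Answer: $\frac{698}{305} \approx 2.2885$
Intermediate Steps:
$t{\left(o \right)} = - 2 o$
$W = -10987$ ($W = -8367 - 2620 = -10987$)
$h = -1689$ ($h = 9298 - 10987 = -1689$)
$\frac{31184 - 38862}{h + t{\left(-17 \right)} \left(-49\right)} = \frac{31184 - 38862}{-1689 + \left(-2\right) \left(-17\right) \left(-49\right)} = - \frac{7678}{-1689 + 34 \left(-49\right)} = - \frac{7678}{-1689 - 1666} = - \frac{7678}{-3355} = \left(-7678\right) \left(- \frac{1}{3355}\right) = \frac{698}{305}$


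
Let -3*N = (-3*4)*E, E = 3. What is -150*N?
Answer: -1800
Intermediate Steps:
N = 12 (N = -(-3*4)*3/3 = -(-4)*3 = -⅓*(-36) = 12)
-150*N = -150*12 = -1800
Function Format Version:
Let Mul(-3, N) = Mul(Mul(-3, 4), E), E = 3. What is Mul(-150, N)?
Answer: -1800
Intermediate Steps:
N = 12 (N = Mul(Rational(-1, 3), Mul(Mul(-3, 4), 3)) = Mul(Rational(-1, 3), Mul(-12, 3)) = Mul(Rational(-1, 3), -36) = 12)
Mul(-150, N) = Mul(-150, 12) = -1800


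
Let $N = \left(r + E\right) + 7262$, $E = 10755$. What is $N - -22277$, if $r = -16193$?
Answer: $24101$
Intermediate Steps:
$N = 1824$ ($N = \left(-16193 + 10755\right) + 7262 = -5438 + 7262 = 1824$)
$N - -22277 = 1824 - -22277 = 1824 + 22277 = 24101$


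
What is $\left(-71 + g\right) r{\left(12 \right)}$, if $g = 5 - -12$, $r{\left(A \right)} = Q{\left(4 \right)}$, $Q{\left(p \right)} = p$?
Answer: $-216$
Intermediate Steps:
$r{\left(A \right)} = 4$
$g = 17$ ($g = 5 + 12 = 17$)
$\left(-71 + g\right) r{\left(12 \right)} = \left(-71 + 17\right) 4 = \left(-54\right) 4 = -216$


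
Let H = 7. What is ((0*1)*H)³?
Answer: 0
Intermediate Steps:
((0*1)*H)³ = ((0*1)*7)³ = (0*7)³ = 0³ = 0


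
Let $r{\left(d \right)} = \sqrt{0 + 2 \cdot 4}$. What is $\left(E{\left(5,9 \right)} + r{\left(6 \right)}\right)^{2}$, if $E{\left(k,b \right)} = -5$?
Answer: $33 - 20 \sqrt{2} \approx 4.7157$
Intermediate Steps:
$r{\left(d \right)} = 2 \sqrt{2}$ ($r{\left(d \right)} = \sqrt{0 + 8} = \sqrt{8} = 2 \sqrt{2}$)
$\left(E{\left(5,9 \right)} + r{\left(6 \right)}\right)^{2} = \left(-5 + 2 \sqrt{2}\right)^{2}$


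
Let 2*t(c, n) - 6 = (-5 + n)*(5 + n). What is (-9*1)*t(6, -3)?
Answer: 45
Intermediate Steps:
t(c, n) = 3 + (-5 + n)*(5 + n)/2 (t(c, n) = 3 + ((-5 + n)*(5 + n))/2 = 3 + (-5 + n)*(5 + n)/2)
(-9*1)*t(6, -3) = (-9*1)*(-19/2 + (½)*(-3)²) = -9*(-19/2 + (½)*9) = -9*(-19/2 + 9/2) = -9*(-5) = 45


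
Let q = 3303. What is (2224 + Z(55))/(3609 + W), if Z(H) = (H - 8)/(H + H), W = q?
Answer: 244687/760320 ≈ 0.32182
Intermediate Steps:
W = 3303
Z(H) = (-8 + H)/(2*H) (Z(H) = (-8 + H)/((2*H)) = (-8 + H)*(1/(2*H)) = (-8 + H)/(2*H))
(2224 + Z(55))/(3609 + W) = (2224 + (1/2)*(-8 + 55)/55)/(3609 + 3303) = (2224 + (1/2)*(1/55)*47)/6912 = (2224 + 47/110)*(1/6912) = (244687/110)*(1/6912) = 244687/760320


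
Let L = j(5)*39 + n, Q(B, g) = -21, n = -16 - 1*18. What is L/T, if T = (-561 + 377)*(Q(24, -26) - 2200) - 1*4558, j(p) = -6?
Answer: -134/202053 ≈ -0.00066319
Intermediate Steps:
n = -34 (n = -16 - 18 = -34)
T = 404106 (T = (-561 + 377)*(-21 - 2200) - 1*4558 = -184*(-2221) - 4558 = 408664 - 4558 = 404106)
L = -268 (L = -6*39 - 34 = -234 - 34 = -268)
L/T = -268/404106 = -268*1/404106 = -134/202053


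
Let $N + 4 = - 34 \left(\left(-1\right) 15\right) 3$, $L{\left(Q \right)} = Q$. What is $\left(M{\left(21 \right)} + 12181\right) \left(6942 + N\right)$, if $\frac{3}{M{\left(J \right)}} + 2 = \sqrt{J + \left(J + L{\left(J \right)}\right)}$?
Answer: $\frac{6085824580}{59} + \frac{76212 \sqrt{7}}{59} \approx 1.0315 \cdot 10^{8}$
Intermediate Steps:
$M{\left(J \right)} = \frac{3}{-2 + \sqrt{3} \sqrt{J}}$ ($M{\left(J \right)} = \frac{3}{-2 + \sqrt{J + \left(J + J\right)}} = \frac{3}{-2 + \sqrt{J + 2 J}} = \frac{3}{-2 + \sqrt{3 J}} = \frac{3}{-2 + \sqrt{3} \sqrt{J}}$)
$N = 1526$ ($N = -4 + - 34 \left(\left(-1\right) 15\right) 3 = -4 + \left(-34\right) \left(-15\right) 3 = -4 + 510 \cdot 3 = -4 + 1530 = 1526$)
$\left(M{\left(21 \right)} + 12181\right) \left(6942 + N\right) = \left(\frac{3}{-2 + \sqrt{3} \sqrt{21}} + 12181\right) \left(6942 + 1526\right) = \left(\frac{3}{-2 + 3 \sqrt{7}} + 12181\right) 8468 = \left(12181 + \frac{3}{-2 + 3 \sqrt{7}}\right) 8468 = 103148708 + \frac{25404}{-2 + 3 \sqrt{7}}$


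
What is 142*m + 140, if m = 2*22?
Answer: 6388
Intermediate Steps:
m = 44
142*m + 140 = 142*44 + 140 = 6248 + 140 = 6388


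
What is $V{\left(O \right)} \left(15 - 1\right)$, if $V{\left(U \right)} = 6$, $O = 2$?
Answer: $84$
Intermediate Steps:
$V{\left(O \right)} \left(15 - 1\right) = 6 \left(15 - 1\right) = 6 \cdot 14 = 84$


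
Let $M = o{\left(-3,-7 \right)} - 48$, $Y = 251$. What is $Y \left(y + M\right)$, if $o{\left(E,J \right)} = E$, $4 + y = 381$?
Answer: $81826$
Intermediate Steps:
$y = 377$ ($y = -4 + 381 = 377$)
$M = -51$ ($M = -3 - 48 = -51$)
$Y \left(y + M\right) = 251 \left(377 - 51\right) = 251 \cdot 326 = 81826$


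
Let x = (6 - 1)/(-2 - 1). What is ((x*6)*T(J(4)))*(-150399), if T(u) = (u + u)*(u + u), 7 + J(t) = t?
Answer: 54143640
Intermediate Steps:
J(t) = -7 + t
x = -5/3 (x = 5/(-3) = 5*(-⅓) = -5/3 ≈ -1.6667)
T(u) = 4*u² (T(u) = (2*u)*(2*u) = 4*u²)
((x*6)*T(J(4)))*(-150399) = ((-5/3*6)*(4*(-7 + 4)²))*(-150399) = -40*(-3)²*(-150399) = -40*9*(-150399) = -10*36*(-150399) = -360*(-150399) = 54143640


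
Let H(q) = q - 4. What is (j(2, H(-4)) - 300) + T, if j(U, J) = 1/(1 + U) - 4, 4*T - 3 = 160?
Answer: -3155/12 ≈ -262.92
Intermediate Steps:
T = 163/4 (T = ¾ + (¼)*160 = ¾ + 40 = 163/4 ≈ 40.750)
H(q) = -4 + q
j(U, J) = -4 + 1/(1 + U)
(j(2, H(-4)) - 300) + T = ((-3 - 4*2)/(1 + 2) - 300) + 163/4 = ((-3 - 8)/3 - 300) + 163/4 = ((⅓)*(-11) - 300) + 163/4 = (-11/3 - 300) + 163/4 = -911/3 + 163/4 = -3155/12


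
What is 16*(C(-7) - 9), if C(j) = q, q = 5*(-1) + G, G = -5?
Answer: -304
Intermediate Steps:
q = -10 (q = 5*(-1) - 5 = -5 - 5 = -10)
C(j) = -10
16*(C(-7) - 9) = 16*(-10 - 9) = 16*(-19) = -304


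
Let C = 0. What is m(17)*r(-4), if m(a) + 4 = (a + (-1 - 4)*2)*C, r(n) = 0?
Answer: 0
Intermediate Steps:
m(a) = -4 (m(a) = -4 + (a + (-1 - 4)*2)*0 = -4 + (a - 5*2)*0 = -4 + (a - 10)*0 = -4 + (-10 + a)*0 = -4 + 0 = -4)
m(17)*r(-4) = -4*0 = 0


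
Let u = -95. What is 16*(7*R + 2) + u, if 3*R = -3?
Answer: -175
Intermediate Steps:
R = -1 (R = (1/3)*(-3) = -1)
16*(7*R + 2) + u = 16*(7*(-1) + 2) - 95 = 16*(-7 + 2) - 95 = 16*(-5) - 95 = -80 - 95 = -175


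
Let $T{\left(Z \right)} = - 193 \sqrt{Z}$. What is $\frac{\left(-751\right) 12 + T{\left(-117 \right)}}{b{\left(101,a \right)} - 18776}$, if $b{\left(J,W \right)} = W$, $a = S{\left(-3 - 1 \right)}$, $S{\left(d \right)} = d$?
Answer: $\frac{751}{1565} + \frac{193 i \sqrt{13}}{6260} \approx 0.47987 + 0.11116 i$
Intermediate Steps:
$a = -4$ ($a = -3 - 1 = -4$)
$\frac{\left(-751\right) 12 + T{\left(-117 \right)}}{b{\left(101,a \right)} - 18776} = \frac{\left(-751\right) 12 - 193 \sqrt{-117}}{-4 - 18776} = \frac{-9012 - 193 \cdot 3 i \sqrt{13}}{-18780} = \left(-9012 - 579 i \sqrt{13}\right) \left(- \frac{1}{18780}\right) = \frac{751}{1565} + \frac{193 i \sqrt{13}}{6260}$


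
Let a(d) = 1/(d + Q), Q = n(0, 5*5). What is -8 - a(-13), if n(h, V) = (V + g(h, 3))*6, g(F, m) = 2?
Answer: -1193/149 ≈ -8.0067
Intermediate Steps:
n(h, V) = 12 + 6*V (n(h, V) = (V + 2)*6 = (2 + V)*6 = 12 + 6*V)
Q = 162 (Q = 12 + 6*(5*5) = 12 + 6*25 = 12 + 150 = 162)
a(d) = 1/(162 + d) (a(d) = 1/(d + 162) = 1/(162 + d))
-8 - a(-13) = -8 - 1/(162 - 13) = -8 - 1/149 = -1193/149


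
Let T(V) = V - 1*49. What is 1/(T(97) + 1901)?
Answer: 1/1949 ≈ 0.00051308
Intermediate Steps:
T(V) = -49 + V (T(V) = V - 49 = -49 + V)
1/(T(97) + 1901) = 1/((-49 + 97) + 1901) = 1/(48 + 1901) = 1/1949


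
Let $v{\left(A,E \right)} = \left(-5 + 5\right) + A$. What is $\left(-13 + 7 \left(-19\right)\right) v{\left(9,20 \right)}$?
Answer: $-1314$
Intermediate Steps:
$v{\left(A,E \right)} = A$ ($v{\left(A,E \right)} = 0 + A = A$)
$\left(-13 + 7 \left(-19\right)\right) v{\left(9,20 \right)} = \left(-13 + 7 \left(-19\right)\right) 9 = \left(-13 - 133\right) 9 = \left(-146\right) 9 = -1314$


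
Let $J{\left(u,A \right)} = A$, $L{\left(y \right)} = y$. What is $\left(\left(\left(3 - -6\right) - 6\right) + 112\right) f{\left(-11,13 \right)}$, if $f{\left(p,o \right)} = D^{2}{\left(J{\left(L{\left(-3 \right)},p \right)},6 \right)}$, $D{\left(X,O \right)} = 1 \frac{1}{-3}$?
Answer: $\frac{115}{9} \approx 12.778$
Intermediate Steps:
$D{\left(X,O \right)} = - \frac{1}{3}$ ($D{\left(X,O \right)} = 1 \left(- \frac{1}{3}\right) = - \frac{1}{3}$)
$f{\left(p,o \right)} = \frac{1}{9}$ ($f{\left(p,o \right)} = \left(- \frac{1}{3}\right)^{2} = \frac{1}{9}$)
$\left(\left(\left(3 - -6\right) - 6\right) + 112\right) f{\left(-11,13 \right)} = \left(\left(\left(3 - -6\right) - 6\right) + 112\right) \frac{1}{9} = \left(\left(\left(3 + 6\right) - 6\right) + 112\right) \frac{1}{9} = \left(\left(9 - 6\right) + 112\right) \frac{1}{9} = \left(3 + 112\right) \frac{1}{9} = 115 \cdot \frac{1}{9} = \frac{115}{9}$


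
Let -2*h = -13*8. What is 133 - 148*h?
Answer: -7563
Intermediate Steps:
h = 52 (h = -(-13)*8/2 = -½*(-104) = 52)
133 - 148*h = 133 - 148*52 = 133 - 7696 = -7563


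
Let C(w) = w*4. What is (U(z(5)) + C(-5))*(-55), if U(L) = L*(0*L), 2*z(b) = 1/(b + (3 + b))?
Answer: 1100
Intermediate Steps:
z(b) = 1/(2*(3 + 2*b)) (z(b) = 1/(2*(b + (3 + b))) = 1/(2*(3 + 2*b)))
C(w) = 4*w
U(L) = 0 (U(L) = L*0 = 0)
(U(z(5)) + C(-5))*(-55) = (0 + 4*(-5))*(-55) = (0 - 20)*(-55) = -20*(-55) = 1100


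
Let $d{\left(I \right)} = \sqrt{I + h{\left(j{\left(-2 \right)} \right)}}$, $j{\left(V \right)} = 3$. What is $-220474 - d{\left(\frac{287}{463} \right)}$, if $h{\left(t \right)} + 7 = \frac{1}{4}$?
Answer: $-220474 - \frac{i \sqrt{5256439}}{926} \approx -2.2047 \cdot 10^{5} - 2.4759 i$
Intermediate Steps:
$h{\left(t \right)} = - \frac{27}{4}$ ($h{\left(t \right)} = -7 + \frac{1}{4} = - \frac{27}{4}$)
$d{\left(I \right)} = \sqrt{- \frac{27}{4} + I}$ ($d{\left(I \right)} = \sqrt{I - \frac{27}{4}} = \sqrt{- \frac{27}{4} + I}$)
$-220474 - d{\left(\frac{287}{463} \right)} = -220474 - \frac{\sqrt{-27 + 4 \cdot \frac{287}{463}}}{2} = -220474 - \frac{\sqrt{-27 + \frac{1148}{463}}}{2} = -220474 - \frac{\sqrt{- \frac{11353}{463}}}{2} = -220474 - \frac{\frac{1}{463} i \sqrt{5256439}}{2} = -220474 - \frac{i \sqrt{5256439}}{926}$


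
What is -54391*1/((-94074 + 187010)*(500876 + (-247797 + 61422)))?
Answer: -54391/29228464936 ≈ -1.8609e-6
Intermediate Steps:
-54391*1/((-94074 + 187010)*(500876 + (-247797 + 61422))) = -54391*1/(92936*(500876 - 186375)) = -54391/(92936*314501) = -54391/29228464936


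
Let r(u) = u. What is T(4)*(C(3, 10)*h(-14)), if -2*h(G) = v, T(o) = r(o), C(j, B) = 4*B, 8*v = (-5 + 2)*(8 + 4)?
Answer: 360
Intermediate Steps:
v = -9/2 (v = ((-5 + 2)*(8 + 4))/8 = (-3*12)/8 = (⅛)*(-36) = -9/2 ≈ -4.5000)
T(o) = o
h(G) = 9/4 (h(G) = -½*(-9/2) = 9/4)
T(4)*(C(3, 10)*h(-14)) = 4*((4*10)*(9/4)) = 4*(40*(9/4)) = 4*90 = 360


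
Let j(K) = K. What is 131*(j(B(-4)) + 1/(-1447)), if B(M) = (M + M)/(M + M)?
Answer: 189426/1447 ≈ 130.91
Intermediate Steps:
B(M) = 1 (B(M) = (2*M)/((2*M)) = (2*M)*(1/(2*M)) = 1)
131*(j(B(-4)) + 1/(-1447)) = 131*(1 + 1/(-1447)) = 131*(1 - 1/1447) = 131*(1446/1447) = 189426/1447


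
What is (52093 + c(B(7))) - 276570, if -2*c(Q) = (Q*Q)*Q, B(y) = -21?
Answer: -439693/2 ≈ -2.1985e+5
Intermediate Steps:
c(Q) = -Q**3/2 (c(Q) = -Q*Q*Q/2 = -Q**2*Q/2 = -Q**3/2)
(52093 + c(B(7))) - 276570 = (52093 - 1/2*(-21)**3) - 276570 = (52093 - 1/2*(-9261)) - 276570 = (52093 + 9261/2) - 276570 = 113447/2 - 276570 = -439693/2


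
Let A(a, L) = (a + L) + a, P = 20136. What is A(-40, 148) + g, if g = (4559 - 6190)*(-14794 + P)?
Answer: -8712734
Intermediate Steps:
A(a, L) = L + 2*a (A(a, L) = (L + a) + a = L + 2*a)
g = -8712802 (g = (4559 - 6190)*(-14794 + 20136) = -1631*5342 = -8712802)
A(-40, 148) + g = (148 + 2*(-40)) - 8712802 = (148 - 80) - 8712802 = 68 - 8712802 = -8712734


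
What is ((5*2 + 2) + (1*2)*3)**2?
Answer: 324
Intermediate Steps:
((5*2 + 2) + (1*2)*3)**2 = ((10 + 2) + 2*3)**2 = (12 + 6)**2 = 18**2 = 324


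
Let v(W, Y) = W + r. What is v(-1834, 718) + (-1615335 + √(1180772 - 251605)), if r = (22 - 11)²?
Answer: -1617048 + √929167 ≈ -1.6161e+6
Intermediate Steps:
r = 121 (r = 11² = 121)
v(W, Y) = 121 + W (v(W, Y) = W + 121 = 121 + W)
v(-1834, 718) + (-1615335 + √(1180772 - 251605)) = (121 - 1834) + (-1615335 + √(1180772 - 251605)) = -1713 + (-1615335 + √929167) = -1617048 + √929167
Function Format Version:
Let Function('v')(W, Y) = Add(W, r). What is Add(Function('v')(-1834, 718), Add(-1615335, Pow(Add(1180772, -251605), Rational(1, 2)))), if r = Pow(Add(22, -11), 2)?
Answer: Add(-1617048, Pow(929167, Rational(1, 2))) ≈ -1.6161e+6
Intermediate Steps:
r = 121 (r = Pow(11, 2) = 121)
Function('v')(W, Y) = Add(121, W) (Function('v')(W, Y) = Add(W, 121) = Add(121, W))
Add(Function('v')(-1834, 718), Add(-1615335, Pow(Add(1180772, -251605), Rational(1, 2)))) = Add(Add(121, -1834), Add(-1615335, Pow(Add(1180772, -251605), Rational(1, 2)))) = Add(-1713, Add(-1615335, Pow(929167, Rational(1, 2)))) = Add(-1617048, Pow(929167, Rational(1, 2)))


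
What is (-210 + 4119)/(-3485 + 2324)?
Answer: -1303/387 ≈ -3.3669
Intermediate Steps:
(-210 + 4119)/(-3485 + 2324) = 3909/(-1161) = 3909*(-1/1161) = -1303/387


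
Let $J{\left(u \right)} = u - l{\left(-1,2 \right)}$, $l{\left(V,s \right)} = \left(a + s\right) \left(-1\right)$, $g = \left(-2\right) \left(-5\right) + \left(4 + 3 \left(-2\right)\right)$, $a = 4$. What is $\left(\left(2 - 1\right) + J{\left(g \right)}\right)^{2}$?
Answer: $225$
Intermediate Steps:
$g = 8$ ($g = 10 + \left(4 - 6\right) = 10 - 2 = 8$)
$l{\left(V,s \right)} = -4 - s$ ($l{\left(V,s \right)} = \left(4 + s\right) \left(-1\right) = -4 - s$)
$J{\left(u \right)} = 6 + u$ ($J{\left(u \right)} = u - \left(-4 - 2\right) = u - -6 = u + 6 = 6 + u$)
$\left(\left(2 - 1\right) + J{\left(g \right)}\right)^{2} = \left(\left(2 - 1\right) + \left(6 + 8\right)\right)^{2} = \left(1 + 14\right)^{2} = 15^{2} = 225$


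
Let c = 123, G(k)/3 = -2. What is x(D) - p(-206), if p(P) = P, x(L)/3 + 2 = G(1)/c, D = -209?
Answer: 8194/41 ≈ 199.85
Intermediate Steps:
G(k) = -6 (G(k) = 3*(-2) = -6)
x(L) = -252/41 (x(L) = -6 + 3*(-6/123) = -6 + 3*(-6*1/123) = -6 + 3*(-2/41) = -6 - 6/41 = -252/41)
x(D) - p(-206) = -252/41 - 1*(-206) = -252/41 + 206 = 8194/41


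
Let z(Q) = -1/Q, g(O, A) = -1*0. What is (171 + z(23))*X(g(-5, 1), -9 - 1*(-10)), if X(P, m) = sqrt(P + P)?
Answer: 0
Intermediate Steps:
g(O, A) = 0
X(P, m) = sqrt(2)*sqrt(P) (X(P, m) = sqrt(2*P) = sqrt(2)*sqrt(P))
(171 + z(23))*X(g(-5, 1), -9 - 1*(-10)) = (171 - 1/23)*(sqrt(2)*sqrt(0)) = (171 - 1*1/23)*(sqrt(2)*0) = (171 - 1/23)*0 = (3932/23)*0 = 0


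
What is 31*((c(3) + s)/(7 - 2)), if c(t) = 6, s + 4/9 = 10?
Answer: 868/9 ≈ 96.444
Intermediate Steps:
s = 86/9 (s = -4/9 + 10 = 86/9 ≈ 9.5556)
31*((c(3) + s)/(7 - 2)) = 31*((6 + 86/9)/(7 - 2)) = 31*((140/9)/5) = 31*((140/9)*(⅕)) = 31*(28/9) = 868/9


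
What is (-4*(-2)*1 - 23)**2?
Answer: 225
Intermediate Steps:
(-4*(-2)*1 - 23)**2 = (8*1 - 23)**2 = (8 - 23)**2 = (-15)**2 = 225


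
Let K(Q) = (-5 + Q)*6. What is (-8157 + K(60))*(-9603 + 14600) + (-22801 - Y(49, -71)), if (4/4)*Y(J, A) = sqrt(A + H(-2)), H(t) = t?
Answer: -39134320 - I*sqrt(73) ≈ -3.9134e+7 - 8.544*I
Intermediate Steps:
K(Q) = -30 + 6*Q
Y(J, A) = sqrt(-2 + A) (Y(J, A) = sqrt(A - 2) = sqrt(-2 + A))
(-8157 + K(60))*(-9603 + 14600) + (-22801 - Y(49, -71)) = (-8157 + (-30 + 6*60))*(-9603 + 14600) + (-22801 - sqrt(-2 - 71)) = (-8157 + (-30 + 360))*4997 + (-22801 - sqrt(-73)) = (-8157 + 330)*4997 + (-22801 - I*sqrt(73)) = -7827*4997 + (-22801 - I*sqrt(73)) = -39111519 + (-22801 - I*sqrt(73)) = -39134320 - I*sqrt(73)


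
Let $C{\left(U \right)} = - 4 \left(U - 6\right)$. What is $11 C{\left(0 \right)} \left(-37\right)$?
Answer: $-9768$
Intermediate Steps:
$C{\left(U \right)} = 24 - 4 U$ ($C{\left(U \right)} = - 4 \left(-6 + U\right) = 24 - 4 U$)
$11 C{\left(0 \right)} \left(-37\right) = 11 \left(24 - 0\right) \left(-37\right) = 11 \left(24 + 0\right) \left(-37\right) = 11 \cdot 24 \left(-37\right) = 264 \left(-37\right) = -9768$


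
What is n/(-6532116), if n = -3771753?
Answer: 1257251/2177372 ≈ 0.57742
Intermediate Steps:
n/(-6532116) = -3771753/(-6532116) = -3771753*(-1/6532116) = 1257251/2177372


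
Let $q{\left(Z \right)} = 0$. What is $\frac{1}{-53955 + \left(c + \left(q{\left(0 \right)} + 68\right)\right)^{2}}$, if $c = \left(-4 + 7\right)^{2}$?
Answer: $- \frac{1}{48026} \approx -2.0822 \cdot 10^{-5}$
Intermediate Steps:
$c = 9$ ($c = 3^{2} = 9$)
$\frac{1}{-53955 + \left(c + \left(q{\left(0 \right)} + 68\right)\right)^{2}} = \frac{1}{-53955 + \left(9 + \left(0 + 68\right)\right)^{2}} = \frac{1}{-53955 + \left(9 + 68\right)^{2}} = \frac{1}{-53955 + 77^{2}} = \frac{1}{-53955 + 5929} = \frac{1}{-48026} = - \frac{1}{48026}$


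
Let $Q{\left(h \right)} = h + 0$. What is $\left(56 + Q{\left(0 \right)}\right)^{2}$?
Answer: $3136$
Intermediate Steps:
$Q{\left(h \right)} = h$
$\left(56 + Q{\left(0 \right)}\right)^{2} = \left(56 + 0\right)^{2} = 56^{2} = 3136$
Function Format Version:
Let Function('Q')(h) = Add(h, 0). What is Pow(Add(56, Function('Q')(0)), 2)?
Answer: 3136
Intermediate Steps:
Function('Q')(h) = h
Pow(Add(56, Function('Q')(0)), 2) = Pow(Add(56, 0), 2) = Pow(56, 2) = 3136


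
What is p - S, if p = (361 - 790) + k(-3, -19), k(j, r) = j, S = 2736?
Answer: -3168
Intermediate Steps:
p = -432 (p = (361 - 790) - 3 = -429 - 3 = -432)
p - S = -432 - 1*2736 = -432 - 2736 = -3168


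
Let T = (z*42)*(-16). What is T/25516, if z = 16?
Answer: -2688/6379 ≈ -0.42138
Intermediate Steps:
T = -10752 (T = (16*42)*(-16) = 672*(-16) = -10752)
T/25516 = -10752/25516 = -10752*1/25516 = -2688/6379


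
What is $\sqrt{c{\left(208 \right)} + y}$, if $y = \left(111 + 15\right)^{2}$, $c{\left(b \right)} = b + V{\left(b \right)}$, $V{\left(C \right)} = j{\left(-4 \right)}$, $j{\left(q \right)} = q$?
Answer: $4 \sqrt{1005} \approx 126.81$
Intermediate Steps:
$V{\left(C \right)} = -4$
$c{\left(b \right)} = -4 + b$ ($c{\left(b \right)} = b - 4 = -4 + b$)
$y = 15876$ ($y = 126^{2} = 15876$)
$\sqrt{c{\left(208 \right)} + y} = \sqrt{\left(-4 + 208\right) + 15876} = \sqrt{204 + 15876} = \sqrt{16080} = 4 \sqrt{1005}$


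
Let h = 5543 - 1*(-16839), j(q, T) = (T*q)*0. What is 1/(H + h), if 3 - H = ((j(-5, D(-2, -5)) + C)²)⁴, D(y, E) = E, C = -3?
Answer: 1/15824 ≈ 6.3195e-5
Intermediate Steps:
j(q, T) = 0
h = 22382 (h = 5543 + 16839 = 22382)
H = -6558 (H = 3 - ((0 - 3)²)⁴ = 3 - ((-3)²)⁴ = 3 - 1*9⁴ = 3 - 1*6561 = 3 - 6561 = -6558)
1/(H + h) = 1/(-6558 + 22382) = 1/15824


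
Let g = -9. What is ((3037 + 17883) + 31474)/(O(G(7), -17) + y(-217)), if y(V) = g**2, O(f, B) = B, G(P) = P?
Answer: 26197/32 ≈ 818.66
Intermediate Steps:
y(V) = 81 (y(V) = (-9)**2 = 81)
((3037 + 17883) + 31474)/(O(G(7), -17) + y(-217)) = ((3037 + 17883) + 31474)/(-17 + 81) = (20920 + 31474)/64 = 52394*(1/64) = 26197/32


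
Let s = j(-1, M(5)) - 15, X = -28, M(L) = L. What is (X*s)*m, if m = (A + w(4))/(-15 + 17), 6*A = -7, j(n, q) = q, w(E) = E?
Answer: 1190/3 ≈ 396.67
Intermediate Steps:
s = -10 (s = 5 - 15 = -10)
A = -7/6 (A = (⅙)*(-7) = -7/6 ≈ -1.1667)
m = 17/12 (m = (-7/6 + 4)/(-15 + 17) = (17/6)/2 = (17/6)*(½) = 17/12 ≈ 1.4167)
(X*s)*m = -28*(-10)*(17/12) = 280*(17/12) = 1190/3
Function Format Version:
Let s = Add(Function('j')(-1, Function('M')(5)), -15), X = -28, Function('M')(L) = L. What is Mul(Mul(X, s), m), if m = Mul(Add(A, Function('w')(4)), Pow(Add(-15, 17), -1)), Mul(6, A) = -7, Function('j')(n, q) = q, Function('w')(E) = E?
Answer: Rational(1190, 3) ≈ 396.67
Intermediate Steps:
s = -10 (s = Add(5, -15) = -10)
A = Rational(-7, 6) (A = Mul(Rational(1, 6), -7) = Rational(-7, 6) ≈ -1.1667)
m = Rational(17, 12) (m = Mul(Add(Rational(-7, 6), 4), Pow(Add(-15, 17), -1)) = Mul(Rational(17, 6), Pow(2, -1)) = Mul(Rational(17, 6), Rational(1, 2)) = Rational(17, 12) ≈ 1.4167)
Mul(Mul(X, s), m) = Mul(Mul(-28, -10), Rational(17, 12)) = Mul(280, Rational(17, 12)) = Rational(1190, 3)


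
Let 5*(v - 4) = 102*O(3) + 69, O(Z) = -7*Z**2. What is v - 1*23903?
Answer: -125852/5 ≈ -25170.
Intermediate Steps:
v = -6337/5 (v = 4 + (102*(-7*3**2) + 69)/5 = 4 + (102*(-7*9) + 69)/5 = 4 + (102*(-63) + 69)/5 = 4 + (-6426 + 69)/5 = 4 + (1/5)*(-6357) = 4 - 6357/5 = -6337/5 ≈ -1267.4)
v - 1*23903 = -6337/5 - 1*23903 = -6337/5 - 23903 = -125852/5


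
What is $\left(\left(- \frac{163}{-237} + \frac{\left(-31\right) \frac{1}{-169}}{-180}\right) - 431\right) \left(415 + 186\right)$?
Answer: $- \frac{621506245609}{2403180} \approx -2.5862 \cdot 10^{5}$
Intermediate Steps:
$\left(\left(- \frac{163}{-237} + \frac{\left(-31\right) \frac{1}{-169}}{-180}\right) - 431\right) \left(415 + 186\right) = \left(\left(\left(-163\right) \left(- \frac{1}{237}\right) + \left(-31\right) \left(- \frac{1}{169}\right) \left(- \frac{1}{180}\right)\right) - 431\right) 601 = \left(\left(\frac{163}{237} + \frac{31}{169} \left(- \frac{1}{180}\right)\right) - 431\right) 601 = \left(\left(\frac{163}{237} - \frac{31}{30420}\right) - 431\right) 601 = \left(\frac{1650371}{2403180} - 431\right) 601 = \left(- \frac{1034120209}{2403180}\right) 601 = - \frac{621506245609}{2403180}$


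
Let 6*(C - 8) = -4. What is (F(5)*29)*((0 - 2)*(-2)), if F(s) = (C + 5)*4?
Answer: 17168/3 ≈ 5722.7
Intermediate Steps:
C = 22/3 (C = 8 + (⅙)*(-4) = 8 - ⅔ = 22/3 ≈ 7.3333)
F(s) = 148/3 (F(s) = (22/3 + 5)*4 = (37/3)*4 = 148/3)
(F(5)*29)*((0 - 2)*(-2)) = ((148/3)*29)*((0 - 2)*(-2)) = 4292*(-2*(-2))/3 = (4292/3)*4 = 17168/3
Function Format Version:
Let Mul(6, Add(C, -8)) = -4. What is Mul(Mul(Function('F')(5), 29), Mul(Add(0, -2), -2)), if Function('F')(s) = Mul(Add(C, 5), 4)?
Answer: Rational(17168, 3) ≈ 5722.7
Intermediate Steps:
C = Rational(22, 3) (C = Add(8, Mul(Rational(1, 6), -4)) = Add(8, Rational(-2, 3)) = Rational(22, 3) ≈ 7.3333)
Function('F')(s) = Rational(148, 3) (Function('F')(s) = Mul(Add(Rational(22, 3), 5), 4) = Mul(Rational(37, 3), 4) = Rational(148, 3))
Mul(Mul(Function('F')(5), 29), Mul(Add(0, -2), -2)) = Mul(Mul(Rational(148, 3), 29), Mul(Add(0, -2), -2)) = Mul(Rational(4292, 3), Mul(-2, -2)) = Mul(Rational(4292, 3), 4) = Rational(17168, 3)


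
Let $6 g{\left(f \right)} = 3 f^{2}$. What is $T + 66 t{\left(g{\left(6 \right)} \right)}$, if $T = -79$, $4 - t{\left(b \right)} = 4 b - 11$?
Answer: $-3841$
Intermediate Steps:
$g{\left(f \right)} = \frac{f^{2}}{2}$ ($g{\left(f \right)} = \frac{3 f^{2}}{6} = \frac{f^{2}}{2}$)
$t{\left(b \right)} = 15 - 4 b$ ($t{\left(b \right)} = 4 - \left(4 b - 11\right) = 4 - \left(-11 + 4 b\right) = 15 - 4 b$)
$T + 66 t{\left(g{\left(6 \right)} \right)} = -79 + 66 \left(15 - 4 \frac{6^{2}}{2}\right) = -79 + 66 \left(15 - 4 \cdot \frac{1}{2} \cdot 36\right) = -79 + 66 \left(15 - 72\right) = -79 + 66 \left(-57\right) = -79 - 3762 = -3841$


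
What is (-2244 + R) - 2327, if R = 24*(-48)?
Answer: -5723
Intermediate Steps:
R = -1152
(-2244 + R) - 2327 = (-2244 - 1152) - 2327 = -3396 - 2327 = -5723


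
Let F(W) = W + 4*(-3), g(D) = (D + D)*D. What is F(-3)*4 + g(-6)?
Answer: 12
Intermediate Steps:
g(D) = 2*D² (g(D) = (2*D)*D = 2*D²)
F(W) = -12 + W (F(W) = W - 12 = -12 + W)
F(-3)*4 + g(-6) = (-12 - 3)*4 + 2*(-6)² = -15*4 + 2*36 = -60 + 72 = 12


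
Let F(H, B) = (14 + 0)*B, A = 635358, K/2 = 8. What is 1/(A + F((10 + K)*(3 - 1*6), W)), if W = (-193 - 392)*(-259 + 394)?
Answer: -1/470292 ≈ -2.1263e-6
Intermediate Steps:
K = 16 (K = 2*8 = 16)
W = -78975 (W = -585*135 = -78975)
F(H, B) = 14*B
1/(A + F((10 + K)*(3 - 1*6), W)) = 1/(635358 + 14*(-78975)) = 1/(635358 - 1105650) = 1/(-470292) = -1/470292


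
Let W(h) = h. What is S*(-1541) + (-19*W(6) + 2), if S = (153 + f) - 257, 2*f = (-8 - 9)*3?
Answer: 398895/2 ≈ 1.9945e+5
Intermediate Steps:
f = -51/2 (f = ((-8 - 9)*3)/2 = (-17*3)/2 = (½)*(-51) = -51/2 ≈ -25.500)
S = -259/2 (S = (153 - 51/2) - 257 = 255/2 - 257 = -259/2 ≈ -129.50)
S*(-1541) + (-19*W(6) + 2) = -259/2*(-1541) + (-19*6 + 2) = 399119/2 + (-114 + 2) = 399119/2 - 112 = 398895/2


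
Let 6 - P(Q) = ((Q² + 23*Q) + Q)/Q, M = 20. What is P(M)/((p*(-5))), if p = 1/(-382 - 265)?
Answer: -24586/5 ≈ -4917.2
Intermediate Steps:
P(Q) = 6 - (Q² + 24*Q)/Q (P(Q) = 6 - ((Q² + 23*Q) + Q)/Q = 6 - (Q² + 24*Q)/Q)
p = -1/647 (p = 1/(-647) = -1/647 ≈ -0.0015456)
P(M)/((p*(-5))) = (-18 - 1*20)/((-1/647*(-5))) = (-18 - 20)/(5/647) = -38*647/5 = -24586/5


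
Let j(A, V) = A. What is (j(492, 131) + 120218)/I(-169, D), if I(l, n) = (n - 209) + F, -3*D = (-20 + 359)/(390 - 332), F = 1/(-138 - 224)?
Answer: -316803395/553641 ≈ -572.22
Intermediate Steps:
F = -1/362 (F = 1/(-362) = -1/362 ≈ -0.0027624)
D = -113/58 (D = -(-20 + 359)/(3*(390 - 332)) = -113/58 ≈ -1.9483)
I(l, n) = -75659/362 + n (I(l, n) = (n - 209) - 1/362 = (-209 + n) - 1/362 = -75659/362 + n)
(j(492, 131) + 120218)/I(-169, D) = (492 + 120218)/(-75659/362 - 113/58) = 120710/(-1107282/5249) = 120710*(-5249/1107282) = -316803395/553641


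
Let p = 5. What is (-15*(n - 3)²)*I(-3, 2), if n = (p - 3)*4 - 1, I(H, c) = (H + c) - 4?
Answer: 1200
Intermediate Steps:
I(H, c) = -4 + H + c
n = 7 (n = (5 - 3)*4 - 1 = 2*4 - 1 = 8 - 1 = 7)
(-15*(n - 3)²)*I(-3, 2) = (-15*(7 - 3)²)*(-4 - 3 + 2) = -15*4²*(-5) = -15*16*(-5) = -240*(-5) = 1200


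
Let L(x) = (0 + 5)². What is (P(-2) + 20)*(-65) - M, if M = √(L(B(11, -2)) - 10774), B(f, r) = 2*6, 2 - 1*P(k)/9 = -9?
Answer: -7735 - I*√10749 ≈ -7735.0 - 103.68*I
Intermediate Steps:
P(k) = 99 (P(k) = 18 - 9*(-9) = 18 + 81 = 99)
B(f, r) = 12
L(x) = 25 (L(x) = 5² = 25)
M = I*√10749 (M = √(25 - 10774) = √(-10749) = I*√10749 ≈ 103.68*I)
(P(-2) + 20)*(-65) - M = (99 + 20)*(-65) - I*√10749 = 119*(-65) - I*√10749 = -7735 - I*√10749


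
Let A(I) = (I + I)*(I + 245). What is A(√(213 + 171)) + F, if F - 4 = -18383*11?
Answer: -201441 + 3920*√6 ≈ -1.9184e+5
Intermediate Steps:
A(I) = 2*I*(245 + I) (A(I) = (2*I)*(245 + I) = 2*I*(245 + I))
F = -202209 (F = 4 - 18383*11 = 4 - 202213 = -202209)
A(√(213 + 171)) + F = 2*√(213 + 171)*(245 + √(213 + 171)) - 202209 = 2*√384*(245 + √384) - 202209 = 2*(8*√6)*(245 + 8*√6) - 202209 = 16*√6*(245 + 8*√6) - 202209 = -202209 + 16*√6*(245 + 8*√6)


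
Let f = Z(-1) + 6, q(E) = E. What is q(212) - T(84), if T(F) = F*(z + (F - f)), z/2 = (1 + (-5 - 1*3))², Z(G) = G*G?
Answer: -14488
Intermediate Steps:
Z(G) = G²
z = 98 (z = 2*(1 + (-5 - 1*3))² = 2*(1 + (-5 - 3))² = 2*(1 - 8)² = 2*(-7)² = 2*49 = 98)
f = 7 (f = (-1)² + 6 = 1 + 6 = 7)
T(F) = F*(91 + F) (T(F) = F*(98 + (F - 1*7)) = F*(98 + (F - 7)) = F*(98 + (-7 + F)) = F*(91 + F))
q(212) - T(84) = 212 - 84*(91 + 84) = 212 - 84*175 = 212 - 1*14700 = 212 - 14700 = -14488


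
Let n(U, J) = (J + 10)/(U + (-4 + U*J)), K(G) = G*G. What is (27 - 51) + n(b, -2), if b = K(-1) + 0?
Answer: -128/5 ≈ -25.600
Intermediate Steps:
K(G) = G²
b = 1 (b = (-1)² + 0 = 1 + 0 = 1)
n(U, J) = (10 + J)/(-4 + U + J*U) (n(U, J) = (10 + J)/(U + (-4 + J*U)) = (10 + J)/(-4 + U + J*U))
(27 - 51) + n(b, -2) = (27 - 51) + (10 - 2)/(-4 + 1 - 2*1) = -24 + 8/(-4 + 1 - 2) = -24 + 8/(-5) = -24 - ⅕*8 = -24 - 8/5 = -128/5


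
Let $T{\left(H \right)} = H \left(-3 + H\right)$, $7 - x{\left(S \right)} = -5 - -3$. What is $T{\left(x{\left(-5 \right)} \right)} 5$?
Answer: $270$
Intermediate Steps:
$x{\left(S \right)} = 9$ ($x{\left(S \right)} = 7 - \left(-5 - -3\right) = 7 - \left(-5 + 3\right) = 7 - -2 = 7 + 2 = 9$)
$T{\left(x{\left(-5 \right)} \right)} 5 = 9 \left(-3 + 9\right) 5 = 9 \cdot 6 \cdot 5 = 54 \cdot 5 = 270$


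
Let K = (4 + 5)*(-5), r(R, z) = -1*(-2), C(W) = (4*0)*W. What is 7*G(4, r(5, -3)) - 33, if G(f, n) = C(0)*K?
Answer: -33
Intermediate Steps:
C(W) = 0 (C(W) = 0*W = 0)
r(R, z) = 2
K = -45 (K = 9*(-5) = -45)
G(f, n) = 0 (G(f, n) = 0*(-45) = 0)
7*G(4, r(5, -3)) - 33 = 7*0 - 33 = 0 - 33 = -33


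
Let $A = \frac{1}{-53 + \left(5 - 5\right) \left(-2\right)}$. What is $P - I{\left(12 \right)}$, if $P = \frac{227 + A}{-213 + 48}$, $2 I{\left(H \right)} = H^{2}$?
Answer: $- \frac{42778}{583} \approx -73.376$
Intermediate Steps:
$I{\left(H \right)} = \frac{H^{2}}{2}$
$A = - \frac{1}{53}$ ($A = \frac{1}{-53 + 0 \left(-2\right)} = \frac{1}{-53 + 0} = \frac{1}{-53} = - \frac{1}{53} \approx -0.018868$)
$P = - \frac{802}{583}$ ($P = \frac{227 - \frac{1}{53}}{-213 + 48} = \frac{12030}{53 \left(-165\right)} = \frac{12030}{53} \left(- \frac{1}{165}\right) = - \frac{802}{583} \approx -1.3756$)
$P - I{\left(12 \right)} = - \frac{802}{583} - \frac{12^{2}}{2} = - \frac{802}{583} - \frac{1}{2} \cdot 144 = - \frac{802}{583} - 72 = - \frac{42778}{583}$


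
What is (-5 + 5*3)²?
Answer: 100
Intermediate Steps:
(-5 + 5*3)² = (-5 + 15)² = 10² = 100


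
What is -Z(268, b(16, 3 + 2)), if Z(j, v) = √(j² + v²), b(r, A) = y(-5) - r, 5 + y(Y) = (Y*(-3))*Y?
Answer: -4*√5065 ≈ -284.68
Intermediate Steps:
y(Y) = -5 - 3*Y² (y(Y) = -5 + (Y*(-3))*Y = -5 + (-3*Y)*Y = -5 - 3*Y²)
b(r, A) = -80 - r (b(r, A) = (-5 - 3*(-5)²) - r = (-5 - 3*25) - r = (-5 - 75) - r = -80 - r)
-Z(268, b(16, 3 + 2)) = -√(268² + (-80 - 1*16)²) = -√(71824 + (-80 - 16)²) = -√(71824 + (-96)²) = -√(71824 + 9216) = -√81040 = -4*√5065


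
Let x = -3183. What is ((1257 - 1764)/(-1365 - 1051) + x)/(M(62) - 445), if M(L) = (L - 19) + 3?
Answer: 2563207/321328 ≈ 7.9769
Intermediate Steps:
M(L) = -16 + L (M(L) = (-19 + L) + 3 = -16 + L)
((1257 - 1764)/(-1365 - 1051) + x)/(M(62) - 445) = ((1257 - 1764)/(-1365 - 1051) - 3183)/((-16 + 62) - 445) = (-507/(-2416) - 3183)/(46 - 445) = (-507*(-1/2416) - 3183)/(-399) = (507/2416 - 3183)*(-1/399) = -7689621/2416*(-1/399) = 2563207/321328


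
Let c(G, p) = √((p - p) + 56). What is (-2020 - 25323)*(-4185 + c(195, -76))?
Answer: 114430455 - 54686*√14 ≈ 1.1423e+8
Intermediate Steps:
c(G, p) = 2*√14 (c(G, p) = √(0 + 56) = √56 = 2*√14)
(-2020 - 25323)*(-4185 + c(195, -76)) = (-2020 - 25323)*(-4185 + 2*√14) = -27343*(-4185 + 2*√14) = 114430455 - 54686*√14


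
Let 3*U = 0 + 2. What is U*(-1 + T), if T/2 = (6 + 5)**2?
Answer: 482/3 ≈ 160.67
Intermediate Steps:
U = 2/3 (U = (0 + 2)/3 = (1/3)*2 = 2/3 ≈ 0.66667)
T = 242 (T = 2*(6 + 5)**2 = 2*11**2 = 2*121 = 242)
U*(-1 + T) = 2*(-1 + 242)/3 = (2/3)*241 = 482/3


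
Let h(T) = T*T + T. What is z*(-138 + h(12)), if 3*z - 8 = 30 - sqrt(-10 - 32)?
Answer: 228 - 6*I*sqrt(42) ≈ 228.0 - 38.884*I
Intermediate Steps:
h(T) = T + T**2 (h(T) = T**2 + T = T + T**2)
z = 38/3 - I*sqrt(42)/3 (z = 8/3 + (30 - sqrt(-10 - 32))/3 = 8/3 + (30 - sqrt(-42))/3 = 8/3 + (30 - I*sqrt(42))/3 = 8/3 + (10 - I*sqrt(42)/3) = 38/3 - I*sqrt(42)/3 ≈ 12.667 - 2.1602*I)
z*(-138 + h(12)) = (38/3 - I*sqrt(42)/3)*(-138 + 12*(1 + 12)) = (38/3 - I*sqrt(42)/3)*(-138 + 12*13) = (38/3 - I*sqrt(42)/3)*(-138 + 156) = (38/3 - I*sqrt(42)/3)*18 = 228 - 6*I*sqrt(42)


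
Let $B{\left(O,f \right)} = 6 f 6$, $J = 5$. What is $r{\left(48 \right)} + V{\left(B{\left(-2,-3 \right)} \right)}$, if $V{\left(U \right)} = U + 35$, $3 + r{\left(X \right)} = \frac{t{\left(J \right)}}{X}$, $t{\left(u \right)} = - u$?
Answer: $- \frac{3653}{48} \approx -76.104$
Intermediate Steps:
$B{\left(O,f \right)} = 36 f$
$r{\left(X \right)} = -3 - \frac{5}{X}$ ($r{\left(X \right)} = -3 + \frac{\left(-1\right) 5}{X} = -3 - \frac{5}{X}$)
$V{\left(U \right)} = 35 + U$
$r{\left(48 \right)} + V{\left(B{\left(-2,-3 \right)} \right)} = \left(-3 - \frac{5}{48}\right) + \left(35 + 36 \left(-3\right)\right) = \left(-3 - \frac{5}{48}\right) + \left(35 - 108\right) = \left(-3 - \frac{5}{48}\right) - 73 = - \frac{149}{48} - 73 = - \frac{3653}{48}$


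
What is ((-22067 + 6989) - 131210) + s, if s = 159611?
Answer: 13323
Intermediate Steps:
((-22067 + 6989) - 131210) + s = ((-22067 + 6989) - 131210) + 159611 = (-15078 - 131210) + 159611 = -146288 + 159611 = 13323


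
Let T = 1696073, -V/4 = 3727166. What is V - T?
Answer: -16604737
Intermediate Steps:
V = -14908664 (V = -4*3727166 = -14908664)
V - T = -14908664 - 1*1696073 = -14908664 - 1696073 = -16604737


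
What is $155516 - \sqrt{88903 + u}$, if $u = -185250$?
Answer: $155516 - i \sqrt{96347} \approx 1.5552 \cdot 10^{5} - 310.4 i$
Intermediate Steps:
$155516 - \sqrt{88903 + u} = 155516 - \sqrt{88903 - 185250} = 155516 - \sqrt{-96347} = 155516 - i \sqrt{96347}$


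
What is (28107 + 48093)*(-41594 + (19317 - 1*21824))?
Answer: -3360496200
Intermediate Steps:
(28107 + 48093)*(-41594 + (19317 - 1*21824)) = 76200*(-41594 + (19317 - 21824)) = 76200*(-41594 - 2507) = 76200*(-44101) = -3360496200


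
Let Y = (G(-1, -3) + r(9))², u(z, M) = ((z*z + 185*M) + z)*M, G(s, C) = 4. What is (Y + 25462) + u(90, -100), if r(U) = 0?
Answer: 1056478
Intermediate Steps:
u(z, M) = M*(z + z² + 185*M) (u(z, M) = ((z² + 185*M) + z)*M = (z + z² + 185*M)*M = M*(z + z² + 185*M))
Y = 16 (Y = (4 + 0)² = 4² = 16)
(Y + 25462) + u(90, -100) = (16 + 25462) - 100*(90 + 90² + 185*(-100)) = 25478 - 100*(90 + 8100 - 18500) = 25478 - 100*(-10310) = 25478 + 1031000 = 1056478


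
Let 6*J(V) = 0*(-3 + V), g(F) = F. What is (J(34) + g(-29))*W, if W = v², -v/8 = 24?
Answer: -1069056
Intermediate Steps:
v = -192 (v = -8*24 = -192)
W = 36864 (W = (-192)² = 36864)
J(V) = 0 (J(V) = (0*(-3 + V))/6 = (⅙)*0 = 0)
(J(34) + g(-29))*W = (0 - 29)*36864 = -29*36864 = -1069056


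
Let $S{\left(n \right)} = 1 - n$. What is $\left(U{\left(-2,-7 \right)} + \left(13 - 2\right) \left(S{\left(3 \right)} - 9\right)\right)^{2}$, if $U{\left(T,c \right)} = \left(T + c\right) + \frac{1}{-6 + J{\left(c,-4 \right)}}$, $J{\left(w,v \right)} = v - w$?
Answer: $\frac{152881}{9} \approx 16987.0$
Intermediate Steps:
$U{\left(T,c \right)} = T + c + \frac{1}{-10 - c}$ ($U{\left(T,c \right)} = \left(T + c\right) + \frac{1}{-6 - \left(4 + c\right)} = \left(T + c\right) + \frac{1}{-10 - c} = T + c + \frac{1}{-10 - c}$)
$\left(U{\left(-2,-7 \right)} + \left(13 - 2\right) \left(S{\left(3 \right)} - 9\right)\right)^{2} = \left(\frac{-1 + \left(-7\right)^{2} + 10 \left(-2\right) + 10 \left(-7\right) - -14}{10 - 7} + \left(13 - 2\right) \left(\left(1 - 3\right) - 9\right)\right)^{2} = \left(\frac{-1 + 49 - 20 - 70 + 14}{3} + 11 \left(\left(1 - 3\right) - 9\right)\right)^{2} = \left(\frac{1}{3} \left(-28\right) + 11 \left(-2 - 9\right)\right)^{2} = \left(- \frac{28}{3} + 11 \left(-11\right)\right)^{2} = \left(- \frac{28}{3} - 121\right)^{2} = \left(- \frac{391}{3}\right)^{2} = \frac{152881}{9}$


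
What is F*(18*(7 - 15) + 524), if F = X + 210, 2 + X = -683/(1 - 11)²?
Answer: 382223/5 ≈ 76445.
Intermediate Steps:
X = -883/100 (X = -2 - 683/(1 - 11)² = -2 - 683/((-10)²) = -2 - 683/100 = -883/100 ≈ -8.8300)
F = 20117/100 (F = -883/100 + 210 = 20117/100 ≈ 201.17)
F*(18*(7 - 15) + 524) = 20117*(18*(7 - 15) + 524)/100 = 20117*(18*(-8) + 524)/100 = 20117*(-144 + 524)/100 = (20117/100)*380 = 382223/5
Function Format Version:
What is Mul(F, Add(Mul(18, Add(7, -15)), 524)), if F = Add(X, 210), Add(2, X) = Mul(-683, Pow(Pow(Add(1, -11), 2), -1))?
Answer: Rational(382223, 5) ≈ 76445.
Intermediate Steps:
X = Rational(-883, 100) (X = Add(-2, Mul(-683, Pow(Pow(Add(1, -11), 2), -1))) = Add(-2, Mul(-683, Pow(Pow(-10, 2), -1))) = Add(-2, Mul(-683, Pow(100, -1))) = Add(-2, Mul(-683, Rational(1, 100))) = Add(-2, Rational(-683, 100)) = Rational(-883, 100) ≈ -8.8300)
F = Rational(20117, 100) (F = Add(Rational(-883, 100), 210) = Rational(20117, 100) ≈ 201.17)
Mul(F, Add(Mul(18, Add(7, -15)), 524)) = Mul(Rational(20117, 100), Add(Mul(18, Add(7, -15)), 524)) = Mul(Rational(20117, 100), Add(Mul(18, -8), 524)) = Mul(Rational(20117, 100), Add(-144, 524)) = Mul(Rational(20117, 100), 380) = Rational(382223, 5)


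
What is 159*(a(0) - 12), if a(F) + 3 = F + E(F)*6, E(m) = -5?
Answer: -7155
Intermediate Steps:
a(F) = -33 + F (a(F) = -3 + (F - 5*6) = -3 + (F - 30) = -3 + (-30 + F) = -33 + F)
159*(a(0) - 12) = 159*((-33 + 0) - 12) = 159*(-33 - 12) = 159*(-45) = -7155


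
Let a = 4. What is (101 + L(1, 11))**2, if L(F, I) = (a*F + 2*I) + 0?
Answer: 16129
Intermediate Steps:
L(F, I) = 2*I + 4*F (L(F, I) = (4*F + 2*I) + 0 = (2*I + 4*F) + 0 = 2*I + 4*F)
(101 + L(1, 11))**2 = (101 + (2*11 + 4*1))**2 = (101 + (22 + 4))**2 = (101 + 26)**2 = 127**2 = 16129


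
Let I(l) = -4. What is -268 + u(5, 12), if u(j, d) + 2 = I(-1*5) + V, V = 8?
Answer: -266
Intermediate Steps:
u(j, d) = 2 (u(j, d) = -2 + (-4 + 8) = -2 + 4 = 2)
-268 + u(5, 12) = -268 + 2 = -266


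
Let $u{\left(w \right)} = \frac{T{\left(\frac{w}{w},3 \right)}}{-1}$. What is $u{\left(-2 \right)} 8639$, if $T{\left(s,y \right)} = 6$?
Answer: $-51834$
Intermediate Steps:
$u{\left(w \right)} = -6$ ($u{\left(w \right)} = \frac{6}{-1} = 6 \left(-1\right) = -6$)
$u{\left(-2 \right)} 8639 = \left(-6\right) 8639 = -51834$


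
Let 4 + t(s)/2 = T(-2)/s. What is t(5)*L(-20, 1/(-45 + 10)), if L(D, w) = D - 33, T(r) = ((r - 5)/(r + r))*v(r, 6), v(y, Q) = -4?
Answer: 2862/5 ≈ 572.40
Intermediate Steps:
T(r) = -2*(-5 + r)/r (T(r) = ((r - 5)/(r + r))*(-4) = ((-5 + r)/((2*r)))*(-4) = ((-5 + r)*(1/(2*r)))*(-4) = ((-5 + r)/(2*r))*(-4) = -2*(-5 + r)/r)
L(D, w) = -33 + D
t(s) = -8 - 14/s (t(s) = -8 + 2*((-2 + 10/(-2))/s) = -8 + 2*((-2 + 10*(-½))/s) = -8 + 2*((-2 - 5)/s) = -8 + 2*(-7/s) = -8 - 14/s)
t(5)*L(-20, 1/(-45 + 10)) = (-8 - 14/5)*(-33 - 20) = (-8 - 14*⅕)*(-53) = (-8 - 14/5)*(-53) = -54/5*(-53) = 2862/5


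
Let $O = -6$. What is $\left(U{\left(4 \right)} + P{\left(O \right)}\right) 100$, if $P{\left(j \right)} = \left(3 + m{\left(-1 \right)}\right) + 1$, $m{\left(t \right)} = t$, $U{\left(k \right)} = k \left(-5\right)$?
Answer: $-1700$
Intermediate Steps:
$U{\left(k \right)} = - 5 k$
$P{\left(j \right)} = 3$ ($P{\left(j \right)} = \left(3 - 1\right) + 1 = 2 + 1 = 3$)
$\left(U{\left(4 \right)} + P{\left(O \right)}\right) 100 = \left(\left(-5\right) 4 + 3\right) 100 = \left(-20 + 3\right) 100 = \left(-17\right) 100 = -1700$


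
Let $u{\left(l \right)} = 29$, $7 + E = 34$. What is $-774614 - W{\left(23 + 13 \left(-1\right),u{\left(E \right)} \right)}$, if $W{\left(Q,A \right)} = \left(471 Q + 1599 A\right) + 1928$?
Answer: $-827623$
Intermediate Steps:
$E = 27$ ($E = -7 + 34 = 27$)
$W{\left(Q,A \right)} = 1928 + 471 Q + 1599 A$
$-774614 - W{\left(23 + 13 \left(-1\right),u{\left(E \right)} \right)} = -774614 - \left(1928 + 471 \left(23 + 13 \left(-1\right)\right) + 1599 \cdot 29\right) = -774614 - \left(1928 + 471 \left(23 - 13\right) + 46371\right) = -774614 - \left(1928 + 471 \cdot 10 + 46371\right) = -774614 - \left(1928 + 4710 + 46371\right) = -774614 - 53009 = -827623$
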